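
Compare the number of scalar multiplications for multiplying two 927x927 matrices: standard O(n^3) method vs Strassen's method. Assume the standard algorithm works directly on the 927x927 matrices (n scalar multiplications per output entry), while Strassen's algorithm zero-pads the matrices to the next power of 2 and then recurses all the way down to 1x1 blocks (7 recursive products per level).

Matrix multiplication for 927x927 matrices:

Strassen's algorithm requires power-of-2 dimensions. Pad 927x927 to 1024x1024 (next power of 2).

Standard algorithm: 927^3 = 796597983 multiplications
Strassen's algorithm: 7^(log2(1024)) = 7^10 = 282475249 multiplications
Savings: 796597983 - 282475249 = 514122734 multiplications

Standard: 796597983 multiplications (927^3). Strassen: 282475249 multiplications (7^10, after padding to 1024x1024). Strassen reduces 8 recursive multiplications to 7 at each level.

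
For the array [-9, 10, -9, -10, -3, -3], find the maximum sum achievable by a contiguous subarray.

Using Kadane's algorithm on [-9, 10, -9, -10, -3, -3]:

Scanning through the array:
Position 1 (value 10): max_ending_here = 10, max_so_far = 10
Position 2 (value -9): max_ending_here = 1, max_so_far = 10
Position 3 (value -10): max_ending_here = -9, max_so_far = 10
Position 4 (value -3): max_ending_here = -3, max_so_far = 10
Position 5 (value -3): max_ending_here = -3, max_so_far = 10

Maximum subarray: [10]
Maximum sum: 10

The maximum subarray is [10] with sum 10. This subarray runs from index 1 to index 1.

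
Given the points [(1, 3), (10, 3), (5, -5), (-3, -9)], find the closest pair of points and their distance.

Computing all pairwise distances among 4 points:

d((1, 3), (10, 3)) = 9.0
d((1, 3), (5, -5)) = 8.9443 <-- minimum
d((1, 3), (-3, -9)) = 12.6491
d((10, 3), (5, -5)) = 9.434
d((10, 3), (-3, -9)) = 17.6918
d((5, -5), (-3, -9)) = 8.9443 <-- minimum

Minimum distance: 8.9443 (tie among 2 pairs: (1, 3) and (5, -5); (5, -5) and (-3, -9))

The minimum Euclidean distance is 8.9443. There is a tie: 2 pairs achieve this minimum — (1, 3) and (5, -5); (5, -5) and (-3, -9). Any of these is a valid closest pair. For 4 points, brute-force pairwise comparison is shown above. For large n, the divide-and-conquer algorithm (sort by x, recurse on halves, check the dividing strip) achieves O(n log n).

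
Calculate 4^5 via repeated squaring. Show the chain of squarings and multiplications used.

Computing 4^5 by squaring (build up from 4^1; each line after the first costs one multiplication):

4^1 = 4
4^2 = (4^1)^2 = 4^2 = 16
4^4 = (4^2)^2 = 16^2 = 256
4^5 = 4 * 4^4 = 4 * 256 = 1024

Result: 1024
Multiplications needed: 3 (3 lines after 4^1)

4^5 = 1024. Using exponentiation by squaring, this requires 3 multiplications. The key idea: if the exponent is even, square the half-power; if odd, multiply by the base once.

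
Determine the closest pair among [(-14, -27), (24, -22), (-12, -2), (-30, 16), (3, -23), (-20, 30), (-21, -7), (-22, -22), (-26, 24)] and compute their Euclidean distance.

Computing all pairwise distances among 9 points:

d((-14, -27), (24, -22)) = 38.3275
d((-14, -27), (-12, -2)) = 25.0799
d((-14, -27), (-30, 16)) = 45.8803
d((-14, -27), (3, -23)) = 17.4642
d((-14, -27), (-20, 30)) = 57.3149
d((-14, -27), (-21, -7)) = 21.1896
d((-14, -27), (-22, -22)) = 9.434
d((-14, -27), (-26, 24)) = 52.3927
d((24, -22), (-12, -2)) = 41.1825
d((24, -22), (-30, 16)) = 66.0303
d((24, -22), (3, -23)) = 21.0238
d((24, -22), (-20, 30)) = 68.1175
d((24, -22), (-21, -7)) = 47.4342
d((24, -22), (-22, -22)) = 46.0
d((24, -22), (-26, 24)) = 67.9412
d((-12, -2), (-30, 16)) = 25.4558
d((-12, -2), (3, -23)) = 25.807
d((-12, -2), (-20, 30)) = 32.9848
d((-12, -2), (-21, -7)) = 10.2956
d((-12, -2), (-22, -22)) = 22.3607
d((-12, -2), (-26, 24)) = 29.5296
d((-30, 16), (3, -23)) = 51.0882
d((-30, 16), (-20, 30)) = 17.2047
d((-30, 16), (-21, -7)) = 24.6982
d((-30, 16), (-22, -22)) = 38.833
d((-30, 16), (-26, 24)) = 8.9443
d((3, -23), (-20, 30)) = 57.7754
d((3, -23), (-21, -7)) = 28.8444
d((3, -23), (-22, -22)) = 25.02
d((3, -23), (-26, 24)) = 55.2268
d((-20, 30), (-21, -7)) = 37.0135
d((-20, 30), (-22, -22)) = 52.0384
d((-20, 30), (-26, 24)) = 8.4853 <-- minimum
d((-21, -7), (-22, -22)) = 15.0333
d((-21, -7), (-26, 24)) = 31.4006
d((-22, -22), (-26, 24)) = 46.1736

Closest pair: (-20, 30) and (-26, 24) with distance 8.4853

The closest pair is (-20, 30) and (-26, 24) with Euclidean distance 8.4853. For 9 points, brute-force pairwise comparison is shown above. For large n, the divide-and-conquer algorithm (sort by x, recurse on halves, check the dividing strip) achieves O(n log n).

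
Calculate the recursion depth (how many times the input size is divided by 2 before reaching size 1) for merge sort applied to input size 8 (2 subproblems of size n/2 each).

For divide and conquer with division factor 2:

Problem sizes at each level:
Level 0: 8
Level 1: 4
Level 2: 2
Level 3: 1

The root is level 0 and the size-1 base case is level 3 (the tree spans levels 0 through 3, i.e. 4 levels counting the root), so the depth is the number of divisions: log_2(8) = 3

The recursion tree depth is log_2(8) = 3. At each level, the problem size is divided by 2, so it takes 3 divisions to reduce to a base case of size 1. The algorithm makes 2 recursive calls at each level.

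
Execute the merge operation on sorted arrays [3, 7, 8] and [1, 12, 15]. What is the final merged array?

Merging process:

Compare 3 vs 1: take 1 from right. Merged: [1]
Compare 3 vs 12: take 3 from left. Merged: [1, 3]
Compare 7 vs 12: take 7 from left. Merged: [1, 3, 7]
Compare 8 vs 12: take 8 from left. Merged: [1, 3, 7, 8]
Append remaining from right: [12, 15]. Merged: [1, 3, 7, 8, 12, 15]

Final merged array: [1, 3, 7, 8, 12, 15]
Total comparisons: 4

The merged array is [1, 3, 7, 8, 12, 15], requiring 4 comparisons. The merge step runs in O(n) time where n is the total number of elements.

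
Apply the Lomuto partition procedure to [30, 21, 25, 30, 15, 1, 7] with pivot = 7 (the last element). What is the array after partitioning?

Lomuto partition with pivot = 7:

Initial array: [30, 21, 25, 30, 15, 1, 7]

arr[0]=30 > 7: no swap
arr[1]=21 > 7: no swap
arr[2]=25 > 7: no swap
arr[3]=30 > 7: no swap
arr[4]=15 > 7: no swap
arr[5]=1 <= 7: swap with position 0, array becomes [1, 21, 25, 30, 15, 30, 7]

Place pivot at position 1: [1, 7, 25, 30, 15, 30, 21]
Pivot position: 1

After partitioning with pivot 7, the array becomes [1, 7, 25, 30, 15, 30, 21]. The pivot is placed at index 1. All elements to the left of the pivot are <= 7, and all elements to the right are > 7.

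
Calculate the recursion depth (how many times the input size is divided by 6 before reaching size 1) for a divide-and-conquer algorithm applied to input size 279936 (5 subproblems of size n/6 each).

For divide and conquer with division factor 6:

Problem sizes at each level:
Level 0: 279936
Level 1: 46656
Level 2: 7776
Level 3: 1296
Level 4: 216
Level 5: 36
Level 6: 6
Level 7: 1

The root is level 0 and the size-1 base case is level 7 (the tree spans levels 0 through 7, i.e. 8 levels counting the root), so the depth is the number of divisions: log_6(279936) = 7

The recursion tree depth is log_6(279936) = 7. At each level, the problem size is divided by 6, so it takes 7 divisions to reduce to a base case of size 1. The algorithm makes 5 recursive calls at each level.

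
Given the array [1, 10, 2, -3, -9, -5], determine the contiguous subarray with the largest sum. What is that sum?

Using Kadane's algorithm on [1, 10, 2, -3, -9, -5]:

Scanning through the array:
Position 1 (value 10): max_ending_here = 11, max_so_far = 11
Position 2 (value 2): max_ending_here = 13, max_so_far = 13
Position 3 (value -3): max_ending_here = 10, max_so_far = 13
Position 4 (value -9): max_ending_here = 1, max_so_far = 13
Position 5 (value -5): max_ending_here = -4, max_so_far = 13

Maximum subarray: [1, 10, 2]
Maximum sum: 13

The maximum subarray is [1, 10, 2] with sum 13. This subarray runs from index 0 to index 2.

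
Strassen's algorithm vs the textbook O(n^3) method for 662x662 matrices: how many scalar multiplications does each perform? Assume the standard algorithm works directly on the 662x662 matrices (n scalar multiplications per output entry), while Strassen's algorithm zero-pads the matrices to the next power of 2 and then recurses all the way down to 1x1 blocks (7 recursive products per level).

Matrix multiplication for 662x662 matrices:

Strassen's algorithm requires power-of-2 dimensions. Pad 662x662 to 1024x1024 (next power of 2).

Standard algorithm: 662^3 = 290117528 multiplications
Strassen's algorithm: 7^(log2(1024)) = 7^10 = 282475249 multiplications
Savings: 290117528 - 282475249 = 7642279 multiplications

Standard: 290117528 multiplications (662^3). Strassen: 282475249 multiplications (7^10, after padding to 1024x1024). Strassen reduces 8 recursive multiplications to 7 at each level.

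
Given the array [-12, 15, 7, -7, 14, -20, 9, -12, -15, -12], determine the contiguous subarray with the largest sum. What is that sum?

Using Kadane's algorithm on [-12, 15, 7, -7, 14, -20, 9, -12, -15, -12]:

Scanning through the array:
Position 1 (value 15): max_ending_here = 15, max_so_far = 15
Position 2 (value 7): max_ending_here = 22, max_so_far = 22
Position 3 (value -7): max_ending_here = 15, max_so_far = 22
Position 4 (value 14): max_ending_here = 29, max_so_far = 29
Position 5 (value -20): max_ending_here = 9, max_so_far = 29
Position 6 (value 9): max_ending_here = 18, max_so_far = 29
Position 7 (value -12): max_ending_here = 6, max_so_far = 29
Position 8 (value -15): max_ending_here = -9, max_so_far = 29
Position 9 (value -12): max_ending_here = -12, max_so_far = 29

Maximum subarray: [15, 7, -7, 14]
Maximum sum: 29

The maximum subarray is [15, 7, -7, 14] with sum 29. This subarray runs from index 1 to index 4.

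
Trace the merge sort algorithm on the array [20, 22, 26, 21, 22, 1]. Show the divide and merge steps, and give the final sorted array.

Merge sort trace:

Split: [20, 22, 26, 21, 22, 1] -> [20, 22, 26] and [21, 22, 1]
  Split: [20, 22, 26] -> [20] and [22, 26]
    Split: [22, 26] -> [22] and [26]
    Merge: [22] + [26] -> [22, 26]
  Merge: [20] + [22, 26] -> [20, 22, 26]
  Split: [21, 22, 1] -> [21] and [22, 1]
    Split: [22, 1] -> [22] and [1]
    Merge: [22] + [1] -> [1, 22]
  Merge: [21] + [1, 22] -> [1, 21, 22]
Merge: [20, 22, 26] + [1, 21, 22] -> [1, 20, 21, 22, 22, 26]

Final sorted array: [1, 20, 21, 22, 22, 26]

The merge sort proceeds by recursively splitting the array and merging sorted halves.
After all merges, the sorted array is [1, 20, 21, 22, 22, 26].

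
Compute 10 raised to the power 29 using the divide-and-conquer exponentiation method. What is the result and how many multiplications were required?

Computing 10^29 by squaring (build up from 10^1; each line after the first costs one multiplication):

10^1 = 10
10^2 = (10^1)^2 = 10^2 = 100
10^3 = 10 * 10^2 = 10 * 100 = 1000
10^6 = (10^3)^2 = 1000^2 = 1000000
10^7 = 10 * 10^6 = 10 * 1000000 = 10000000
10^14 = (10^7)^2 = 10000000^2 = 100000000000000
10^28 = (10^14)^2 = 100000000000000^2 = 10000000000000000000000000000
10^29 = 10 * 10^28 = 10 * 10000000000000000000000000000 = 100000000000000000000000000000

Result: 100000000000000000000000000000
Multiplications needed: 7 (7 lines after 10^1)

10^29 = 100000000000000000000000000000. Using exponentiation by squaring, this requires 7 multiplications. The key idea: if the exponent is even, square the half-power; if odd, multiply by the base once.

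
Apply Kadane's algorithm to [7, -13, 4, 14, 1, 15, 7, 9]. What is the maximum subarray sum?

Using Kadane's algorithm on [7, -13, 4, 14, 1, 15, 7, 9]:

Scanning through the array:
Position 1 (value -13): max_ending_here = -6, max_so_far = 7
Position 2 (value 4): max_ending_here = 4, max_so_far = 7
Position 3 (value 14): max_ending_here = 18, max_so_far = 18
Position 4 (value 1): max_ending_here = 19, max_so_far = 19
Position 5 (value 15): max_ending_here = 34, max_so_far = 34
Position 6 (value 7): max_ending_here = 41, max_so_far = 41
Position 7 (value 9): max_ending_here = 50, max_so_far = 50

Maximum subarray: [4, 14, 1, 15, 7, 9]
Maximum sum: 50

The maximum subarray is [4, 14, 1, 15, 7, 9] with sum 50. This subarray runs from index 2 to index 7.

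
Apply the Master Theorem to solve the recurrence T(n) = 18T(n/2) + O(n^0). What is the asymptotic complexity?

Master Theorem for T(n) = 18T(n/2) + O(n^0):

a = 18, b = 2, c = 0
log_b(a) = log_2(18) = 4.1699

Case 1: c = 0 < log_2(18) = 4.1699
T(n) = O(n^(log_2 18))

For T(n) = 18T(n/2) + O(n^0): log_2(18) = 4.1699. This is Case 1 of the Master Theorem (c < log_b(a), work dominated by leaves), giving O(n^(log_2 18)).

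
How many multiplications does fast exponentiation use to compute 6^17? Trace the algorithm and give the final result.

Computing 6^17 by squaring (build up from 6^1; each line after the first costs one multiplication):

6^1 = 6
6^2 = (6^1)^2 = 6^2 = 36
6^4 = (6^2)^2 = 36^2 = 1296
6^8 = (6^4)^2 = 1296^2 = 1679616
6^16 = (6^8)^2 = 1679616^2 = 2821109907456
6^17 = 6 * 6^16 = 6 * 2821109907456 = 16926659444736

Result: 16926659444736
Multiplications needed: 5 (5 lines after 6^1)

6^17 = 16926659444736. Using exponentiation by squaring, this requires 5 multiplications. The key idea: if the exponent is even, square the half-power; if odd, multiply by the base once.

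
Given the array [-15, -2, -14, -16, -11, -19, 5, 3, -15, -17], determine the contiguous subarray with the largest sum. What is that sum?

Using Kadane's algorithm on [-15, -2, -14, -16, -11, -19, 5, 3, -15, -17]:

Scanning through the array:
Position 1 (value -2): max_ending_here = -2, max_so_far = -2
Position 2 (value -14): max_ending_here = -14, max_so_far = -2
Position 3 (value -16): max_ending_here = -16, max_so_far = -2
Position 4 (value -11): max_ending_here = -11, max_so_far = -2
Position 5 (value -19): max_ending_here = -19, max_so_far = -2
Position 6 (value 5): max_ending_here = 5, max_so_far = 5
Position 7 (value 3): max_ending_here = 8, max_so_far = 8
Position 8 (value -15): max_ending_here = -7, max_so_far = 8
Position 9 (value -17): max_ending_here = -17, max_so_far = 8

Maximum subarray: [5, 3]
Maximum sum: 8

The maximum subarray is [5, 3] with sum 8. This subarray runs from index 6 to index 7.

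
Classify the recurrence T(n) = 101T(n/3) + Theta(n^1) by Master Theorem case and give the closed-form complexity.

Master Theorem for T(n) = 101T(n/3) + O(n^1):

a = 101, b = 3, c = 1
log_b(a) = log_3(101) = 4.2009

Case 1: c = 1 < log_3(101) = 4.2009
T(n) = O(n^(log_3 101))

For T(n) = 101T(n/3) + O(n^1): log_3(101) = 4.2009. This is Case 1 of the Master Theorem (c < log_b(a), work dominated by leaves), giving O(n^(log_3 101)).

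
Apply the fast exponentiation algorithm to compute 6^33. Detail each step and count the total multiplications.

Computing 6^33 by squaring (build up from 6^1; each line after the first costs one multiplication):

6^1 = 6
6^2 = (6^1)^2 = 6^2 = 36
6^4 = (6^2)^2 = 36^2 = 1296
6^8 = (6^4)^2 = 1296^2 = 1679616
6^16 = (6^8)^2 = 1679616^2 = 2821109907456
6^32 = (6^16)^2 = 2821109907456^2 = 7958661109946400884391936
6^33 = 6 * 6^32 = 6 * 7958661109946400884391936 = 47751966659678405306351616

Result: 47751966659678405306351616
Multiplications needed: 6 (6 lines after 6^1)

6^33 = 47751966659678405306351616. Using exponentiation by squaring, this requires 6 multiplications. The key idea: if the exponent is even, square the half-power; if odd, multiply by the base once.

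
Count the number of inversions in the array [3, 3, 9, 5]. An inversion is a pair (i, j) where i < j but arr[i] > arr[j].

Finding inversions in [3, 3, 9, 5]:

(2, 3): arr[2]=9 > arr[3]=5

Total inversions: 1

The array has 1 inversion(s): (2,3). Each pair (i,j) satisfies i < j and arr[i] > arr[j].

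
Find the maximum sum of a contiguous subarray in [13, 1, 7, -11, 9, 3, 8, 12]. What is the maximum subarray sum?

Using Kadane's algorithm on [13, 1, 7, -11, 9, 3, 8, 12]:

Scanning through the array:
Position 1 (value 1): max_ending_here = 14, max_so_far = 14
Position 2 (value 7): max_ending_here = 21, max_so_far = 21
Position 3 (value -11): max_ending_here = 10, max_so_far = 21
Position 4 (value 9): max_ending_here = 19, max_so_far = 21
Position 5 (value 3): max_ending_here = 22, max_so_far = 22
Position 6 (value 8): max_ending_here = 30, max_so_far = 30
Position 7 (value 12): max_ending_here = 42, max_so_far = 42

Maximum subarray: [13, 1, 7, -11, 9, 3, 8, 12]
Maximum sum: 42

The maximum subarray is [13, 1, 7, -11, 9, 3, 8, 12] with sum 42. This subarray runs from index 0 to index 7.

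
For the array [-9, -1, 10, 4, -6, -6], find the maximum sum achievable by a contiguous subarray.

Using Kadane's algorithm on [-9, -1, 10, 4, -6, -6]:

Scanning through the array:
Position 1 (value -1): max_ending_here = -1, max_so_far = -1
Position 2 (value 10): max_ending_here = 10, max_so_far = 10
Position 3 (value 4): max_ending_here = 14, max_so_far = 14
Position 4 (value -6): max_ending_here = 8, max_so_far = 14
Position 5 (value -6): max_ending_here = 2, max_so_far = 14

Maximum subarray: [10, 4]
Maximum sum: 14

The maximum subarray is [10, 4] with sum 14. This subarray runs from index 2 to index 3.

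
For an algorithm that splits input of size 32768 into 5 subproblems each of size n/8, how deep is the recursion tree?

For divide and conquer with division factor 8:

Problem sizes at each level:
Level 0: 32768
Level 1: 4096
Level 2: 512
Level 3: 64
Level 4: 8
Level 5: 1

The root is level 0 and the size-1 base case is level 5 (the tree spans levels 0 through 5, i.e. 6 levels counting the root), so the depth is the number of divisions: log_8(32768) = 5

The recursion tree depth is log_8(32768) = 5. At each level, the problem size is divided by 8, so it takes 5 divisions to reduce to a base case of size 1. The algorithm makes 5 recursive calls at each level.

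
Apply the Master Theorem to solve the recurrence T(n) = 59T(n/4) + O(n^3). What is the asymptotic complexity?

Master Theorem for T(n) = 59T(n/4) + O(n^3):

a = 59, b = 4, c = 3
log_b(a) = log_4(59) = 2.9413

Case 3: c = 3 > log_4(59) = 2.9413
T(n) = O(n^3) = O(n^3)

For T(n) = 59T(n/4) + O(n^3): log_4(59) = 2.9413. This is Case 3 of the Master Theorem (c > log_b(a), work dominated by root), giving O(n^3).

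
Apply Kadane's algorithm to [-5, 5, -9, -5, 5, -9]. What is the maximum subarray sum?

Using Kadane's algorithm on [-5, 5, -9, -5, 5, -9]:

Scanning through the array:
Position 1 (value 5): max_ending_here = 5, max_so_far = 5
Position 2 (value -9): max_ending_here = -4, max_so_far = 5
Position 3 (value -5): max_ending_here = -5, max_so_far = 5
Position 4 (value 5): max_ending_here = 5, max_so_far = 5
Position 5 (value -9): max_ending_here = -4, max_so_far = 5

Maximum subarray: [5]
Maximum sum: 5

The maximum subarray is [5] with sum 5. This subarray runs from index 1 to index 1.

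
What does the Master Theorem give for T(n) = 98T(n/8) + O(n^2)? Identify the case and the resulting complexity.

Master Theorem for T(n) = 98T(n/8) + O(n^2):

a = 98, b = 8, c = 2
log_b(a) = log_8(98) = 2.2049

Case 1: c = 2 < log_8(98) = 2.2049
T(n) = O(n^(log_8 98))

For T(n) = 98T(n/8) + O(n^2): log_8(98) = 2.2049. This is Case 1 of the Master Theorem (c < log_b(a), work dominated by leaves), giving O(n^(log_8 98)).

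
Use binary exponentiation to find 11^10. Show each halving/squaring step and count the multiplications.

Computing 11^10 by squaring (build up from 11^1; each line after the first costs one multiplication):

11^1 = 11
11^2 = (11^1)^2 = 11^2 = 121
11^4 = (11^2)^2 = 121^2 = 14641
11^5 = 11 * 11^4 = 11 * 14641 = 161051
11^10 = (11^5)^2 = 161051^2 = 25937424601

Result: 25937424601
Multiplications needed: 4 (4 lines after 11^1)

11^10 = 25937424601. Using exponentiation by squaring, this requires 4 multiplications. The key idea: if the exponent is even, square the half-power; if odd, multiply by the base once.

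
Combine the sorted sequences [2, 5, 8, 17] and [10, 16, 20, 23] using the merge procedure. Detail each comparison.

Merging process:

Compare 2 vs 10: take 2 from left. Merged: [2]
Compare 5 vs 10: take 5 from left. Merged: [2, 5]
Compare 8 vs 10: take 8 from left. Merged: [2, 5, 8]
Compare 17 vs 10: take 10 from right. Merged: [2, 5, 8, 10]
Compare 17 vs 16: take 16 from right. Merged: [2, 5, 8, 10, 16]
Compare 17 vs 20: take 17 from left. Merged: [2, 5, 8, 10, 16, 17]
Append remaining from right: [20, 23]. Merged: [2, 5, 8, 10, 16, 17, 20, 23]

Final merged array: [2, 5, 8, 10, 16, 17, 20, 23]
Total comparisons: 6

The merged array is [2, 5, 8, 10, 16, 17, 20, 23], requiring 6 comparisons. The merge step runs in O(n) time where n is the total number of elements.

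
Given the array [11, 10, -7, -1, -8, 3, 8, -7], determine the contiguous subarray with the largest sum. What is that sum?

Using Kadane's algorithm on [11, 10, -7, -1, -8, 3, 8, -7]:

Scanning through the array:
Position 1 (value 10): max_ending_here = 21, max_so_far = 21
Position 2 (value -7): max_ending_here = 14, max_so_far = 21
Position 3 (value -1): max_ending_here = 13, max_so_far = 21
Position 4 (value -8): max_ending_here = 5, max_so_far = 21
Position 5 (value 3): max_ending_here = 8, max_so_far = 21
Position 6 (value 8): max_ending_here = 16, max_so_far = 21
Position 7 (value -7): max_ending_here = 9, max_so_far = 21

Maximum subarray: [11, 10]
Maximum sum: 21

The maximum subarray is [11, 10] with sum 21. This subarray runs from index 0 to index 1.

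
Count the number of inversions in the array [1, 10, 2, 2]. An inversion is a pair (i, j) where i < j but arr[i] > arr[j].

Finding inversions in [1, 10, 2, 2]:

(1, 2): arr[1]=10 > arr[2]=2
(1, 3): arr[1]=10 > arr[3]=2

Total inversions: 2

The array has 2 inversion(s): (1,2), (1,3). Each pair (i,j) satisfies i < j and arr[i] > arr[j].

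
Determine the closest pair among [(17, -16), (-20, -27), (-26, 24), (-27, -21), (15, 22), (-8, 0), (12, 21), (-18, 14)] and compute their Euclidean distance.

Computing all pairwise distances among 8 points:

d((17, -16), (-20, -27)) = 38.6005
d((17, -16), (-26, 24)) = 58.7282
d((17, -16), (-27, -21)) = 44.2832
d((17, -16), (15, 22)) = 38.0526
d((17, -16), (-8, 0)) = 29.6816
d((17, -16), (12, 21)) = 37.3363
d((17, -16), (-18, 14)) = 46.0977
d((-20, -27), (-26, 24)) = 51.3517
d((-20, -27), (-27, -21)) = 9.2195
d((-20, -27), (15, 22)) = 60.2163
d((-20, -27), (-8, 0)) = 29.5466
d((-20, -27), (12, 21)) = 57.6888
d((-20, -27), (-18, 14)) = 41.0488
d((-26, 24), (-27, -21)) = 45.0111
d((-26, 24), (15, 22)) = 41.0488
d((-26, 24), (-8, 0)) = 30.0
d((-26, 24), (12, 21)) = 38.1182
d((-26, 24), (-18, 14)) = 12.8062
d((-27, -21), (15, 22)) = 60.1082
d((-27, -21), (-8, 0)) = 28.3196
d((-27, -21), (12, 21)) = 57.3149
d((-27, -21), (-18, 14)) = 36.1386
d((15, 22), (-8, 0)) = 31.8277
d((15, 22), (12, 21)) = 3.1623 <-- minimum
d((15, 22), (-18, 14)) = 33.9559
d((-8, 0), (12, 21)) = 29.0
d((-8, 0), (-18, 14)) = 17.2047
d((12, 21), (-18, 14)) = 30.8058

Closest pair: (15, 22) and (12, 21) with distance 3.1623

The closest pair is (15, 22) and (12, 21) with Euclidean distance 3.1623. For 8 points, brute-force pairwise comparison is shown above. For large n, the divide-and-conquer algorithm (sort by x, recurse on halves, check the dividing strip) achieves O(n log n).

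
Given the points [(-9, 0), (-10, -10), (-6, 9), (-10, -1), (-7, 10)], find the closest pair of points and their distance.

Computing all pairwise distances among 5 points:

d((-9, 0), (-10, -10)) = 10.0499
d((-9, 0), (-6, 9)) = 9.4868
d((-9, 0), (-10, -1)) = 1.4142 <-- minimum
d((-9, 0), (-7, 10)) = 10.198
d((-10, -10), (-6, 9)) = 19.4165
d((-10, -10), (-10, -1)) = 9.0
d((-10, -10), (-7, 10)) = 20.2237
d((-6, 9), (-10, -1)) = 10.7703
d((-6, 9), (-7, 10)) = 1.4142 <-- minimum
d((-10, -1), (-7, 10)) = 11.4018

Minimum distance: 1.4142 (tie among 2 pairs: (-9, 0) and (-10, -1); (-6, 9) and (-7, 10))

The minimum Euclidean distance is 1.4142. There is a tie: 2 pairs achieve this minimum — (-9, 0) and (-10, -1); (-6, 9) and (-7, 10). Any of these is a valid closest pair. For 5 points, brute-force pairwise comparison is shown above. For large n, the divide-and-conquer algorithm (sort by x, recurse on halves, check the dividing strip) achieves O(n log n).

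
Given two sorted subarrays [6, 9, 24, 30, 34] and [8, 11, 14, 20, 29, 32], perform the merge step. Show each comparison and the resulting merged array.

Merging process:

Compare 6 vs 8: take 6 from left. Merged: [6]
Compare 9 vs 8: take 8 from right. Merged: [6, 8]
Compare 9 vs 11: take 9 from left. Merged: [6, 8, 9]
Compare 24 vs 11: take 11 from right. Merged: [6, 8, 9, 11]
Compare 24 vs 14: take 14 from right. Merged: [6, 8, 9, 11, 14]
Compare 24 vs 20: take 20 from right. Merged: [6, 8, 9, 11, 14, 20]
Compare 24 vs 29: take 24 from left. Merged: [6, 8, 9, 11, 14, 20, 24]
Compare 30 vs 29: take 29 from right. Merged: [6, 8, 9, 11, 14, 20, 24, 29]
Compare 30 vs 32: take 30 from left. Merged: [6, 8, 9, 11, 14, 20, 24, 29, 30]
Compare 34 vs 32: take 32 from right. Merged: [6, 8, 9, 11, 14, 20, 24, 29, 30, 32]
Append remaining from left: [34]. Merged: [6, 8, 9, 11, 14, 20, 24, 29, 30, 32, 34]

Final merged array: [6, 8, 9, 11, 14, 20, 24, 29, 30, 32, 34]
Total comparisons: 10

The merged array is [6, 8, 9, 11, 14, 20, 24, 29, 30, 32, 34], requiring 10 comparisons. The merge step runs in O(n) time where n is the total number of elements.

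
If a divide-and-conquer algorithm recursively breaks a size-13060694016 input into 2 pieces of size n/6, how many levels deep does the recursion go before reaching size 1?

For divide and conquer with division factor 6:

Problem sizes at each level:
Level 0: 13060694016
Level 1: 2176782336
Level 2: 362797056
Level 3: 60466176
Level 4: 10077696
Level 5: 1679616
Level 6: 279936
Level 7: 46656
Level 8: 7776
Level 9: 1296
Level 10: 216
Level 11: 36
Level 12: 6
Level 13: 1

The root is level 0 and the size-1 base case is level 13 (the tree spans levels 0 through 13, i.e. 14 levels counting the root), so the depth is the number of divisions: log_6(13060694016) = 13

The recursion tree depth is log_6(13060694016) = 13. At each level, the problem size is divided by 6, so it takes 13 divisions to reduce to a base case of size 1. The algorithm makes 2 recursive calls at each level.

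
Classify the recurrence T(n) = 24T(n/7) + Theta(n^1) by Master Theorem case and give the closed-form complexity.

Master Theorem for T(n) = 24T(n/7) + O(n^1):

a = 24, b = 7, c = 1
log_b(a) = log_7(24) = 1.6332

Case 1: c = 1 < log_7(24) = 1.6332
T(n) = O(n^(log_7 24))

For T(n) = 24T(n/7) + O(n^1): log_7(24) = 1.6332. This is Case 1 of the Master Theorem (c < log_b(a), work dominated by leaves), giving O(n^(log_7 24)).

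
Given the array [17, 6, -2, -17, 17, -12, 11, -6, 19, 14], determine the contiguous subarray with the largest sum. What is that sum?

Using Kadane's algorithm on [17, 6, -2, -17, 17, -12, 11, -6, 19, 14]:

Scanning through the array:
Position 1 (value 6): max_ending_here = 23, max_so_far = 23
Position 2 (value -2): max_ending_here = 21, max_so_far = 23
Position 3 (value -17): max_ending_here = 4, max_so_far = 23
Position 4 (value 17): max_ending_here = 21, max_so_far = 23
Position 5 (value -12): max_ending_here = 9, max_so_far = 23
Position 6 (value 11): max_ending_here = 20, max_so_far = 23
Position 7 (value -6): max_ending_here = 14, max_so_far = 23
Position 8 (value 19): max_ending_here = 33, max_so_far = 33
Position 9 (value 14): max_ending_here = 47, max_so_far = 47

Maximum subarray: [17, 6, -2, -17, 17, -12, 11, -6, 19, 14]
Maximum sum: 47

The maximum subarray is [17, 6, -2, -17, 17, -12, 11, -6, 19, 14] with sum 47. This subarray runs from index 0 to index 9.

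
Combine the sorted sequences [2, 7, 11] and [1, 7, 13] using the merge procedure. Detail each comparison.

Merging process:

Compare 2 vs 1: take 1 from right. Merged: [1]
Compare 2 vs 7: take 2 from left. Merged: [1, 2]
Compare 7 vs 7: take 7 from left. Merged: [1, 2, 7]
Compare 11 vs 7: take 7 from right. Merged: [1, 2, 7, 7]
Compare 11 vs 13: take 11 from left. Merged: [1, 2, 7, 7, 11]
Append remaining from right: [13]. Merged: [1, 2, 7, 7, 11, 13]

Final merged array: [1, 2, 7, 7, 11, 13]
Total comparisons: 5

The merged array is [1, 2, 7, 7, 11, 13], requiring 5 comparisons. The merge step runs in O(n) time where n is the total number of elements.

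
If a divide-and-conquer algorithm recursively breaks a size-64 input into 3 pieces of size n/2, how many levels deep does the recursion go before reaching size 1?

For divide and conquer with division factor 2:

Problem sizes at each level:
Level 0: 64
Level 1: 32
Level 2: 16
Level 3: 8
Level 4: 4
Level 5: 2
Level 6: 1

The root is level 0 and the size-1 base case is level 6 (the tree spans levels 0 through 6, i.e. 7 levels counting the root), so the depth is the number of divisions: log_2(64) = 6

The recursion tree depth is log_2(64) = 6. At each level, the problem size is divided by 2, so it takes 6 divisions to reduce to a base case of size 1. The algorithm makes 3 recursive calls at each level.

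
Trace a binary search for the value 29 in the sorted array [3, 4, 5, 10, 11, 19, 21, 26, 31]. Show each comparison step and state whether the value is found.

Binary search for 29 in [3, 4, 5, 10, 11, 19, 21, 26, 31]:

lo=0, hi=8, mid=4, arr[mid]=11 -> 11 < 29, search right half
lo=5, hi=8, mid=6, arr[mid]=21 -> 21 < 29, search right half
lo=7, hi=8, mid=7, arr[mid]=26 -> 26 < 29, search right half
lo=8, hi=8, mid=8, arr[mid]=31 -> 31 > 29, search left half
lo=8 > hi=7, target 29 not found

Binary search determines that 29 is not in the array after 4 comparisons. The search space was exhausted without finding the target.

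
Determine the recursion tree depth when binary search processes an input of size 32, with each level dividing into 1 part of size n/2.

For divide and conquer with division factor 2:

Problem sizes at each level:
Level 0: 32
Level 1: 16
Level 2: 8
Level 3: 4
Level 4: 2
Level 5: 1

The root is level 0 and the size-1 base case is level 5 (the tree spans levels 0 through 5, i.e. 6 levels counting the root), so the depth is the number of divisions: log_2(32) = 5

The recursion tree depth is log_2(32) = 5. At each level, the problem size is divided by 2, so it takes 5 divisions to reduce to a base case of size 1. The algorithm makes 1 recursive call at each level.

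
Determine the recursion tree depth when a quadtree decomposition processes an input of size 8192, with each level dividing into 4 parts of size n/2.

For divide and conquer with division factor 2:

Problem sizes at each level:
Level 0: 8192
Level 1: 4096
Level 2: 2048
Level 3: 1024
Level 4: 512
Level 5: 256
Level 6: 128
Level 7: 64
Level 8: 32
Level 9: 16
Level 10: 8
Level 11: 4
Level 12: 2
Level 13: 1

The root is level 0 and the size-1 base case is level 13 (the tree spans levels 0 through 13, i.e. 14 levels counting the root), so the depth is the number of divisions: log_2(8192) = 13

The recursion tree depth is log_2(8192) = 13. At each level, the problem size is divided by 2, so it takes 13 divisions to reduce to a base case of size 1. The algorithm makes 4 recursive calls at each level.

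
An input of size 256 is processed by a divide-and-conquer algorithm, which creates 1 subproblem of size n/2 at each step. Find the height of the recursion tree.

For divide and conquer with division factor 2:

Problem sizes at each level:
Level 0: 256
Level 1: 128
Level 2: 64
Level 3: 32
Level 4: 16
Level 5: 8
Level 6: 4
Level 7: 2
Level 8: 1

The root is level 0 and the size-1 base case is level 8 (the tree spans levels 0 through 8, i.e. 9 levels counting the root), so the depth is the number of divisions: log_2(256) = 8

The recursion tree depth is log_2(256) = 8. At each level, the problem size is divided by 2, so it takes 8 divisions to reduce to a base case of size 1. The algorithm makes 1 recursive call at each level.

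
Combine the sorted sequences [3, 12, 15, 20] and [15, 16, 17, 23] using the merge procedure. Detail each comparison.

Merging process:

Compare 3 vs 15: take 3 from left. Merged: [3]
Compare 12 vs 15: take 12 from left. Merged: [3, 12]
Compare 15 vs 15: take 15 from left. Merged: [3, 12, 15]
Compare 20 vs 15: take 15 from right. Merged: [3, 12, 15, 15]
Compare 20 vs 16: take 16 from right. Merged: [3, 12, 15, 15, 16]
Compare 20 vs 17: take 17 from right. Merged: [3, 12, 15, 15, 16, 17]
Compare 20 vs 23: take 20 from left. Merged: [3, 12, 15, 15, 16, 17, 20]
Append remaining from right: [23]. Merged: [3, 12, 15, 15, 16, 17, 20, 23]

Final merged array: [3, 12, 15, 15, 16, 17, 20, 23]
Total comparisons: 7

The merged array is [3, 12, 15, 15, 16, 17, 20, 23], requiring 7 comparisons. The merge step runs in O(n) time where n is the total number of elements.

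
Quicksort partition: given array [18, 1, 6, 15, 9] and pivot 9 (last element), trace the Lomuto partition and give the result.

Lomuto partition with pivot = 9:

Initial array: [18, 1, 6, 15, 9]

arr[0]=18 > 9: no swap
arr[1]=1 <= 9: swap with position 0, array becomes [1, 18, 6, 15, 9]
arr[2]=6 <= 9: swap with position 1, array becomes [1, 6, 18, 15, 9]
arr[3]=15 > 9: no swap

Place pivot at position 2: [1, 6, 9, 15, 18]
Pivot position: 2

After partitioning with pivot 9, the array becomes [1, 6, 9, 15, 18]. The pivot is placed at index 2. All elements to the left of the pivot are <= 9, and all elements to the right are > 9.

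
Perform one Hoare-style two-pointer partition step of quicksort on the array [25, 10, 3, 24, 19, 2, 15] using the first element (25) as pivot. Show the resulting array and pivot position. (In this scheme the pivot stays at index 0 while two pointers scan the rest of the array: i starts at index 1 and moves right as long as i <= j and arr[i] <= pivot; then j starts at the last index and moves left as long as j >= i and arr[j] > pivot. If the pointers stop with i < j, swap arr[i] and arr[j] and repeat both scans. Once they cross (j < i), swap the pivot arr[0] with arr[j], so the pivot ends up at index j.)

Hoare-style two-pointer partition with pivot = 25:

Initial array: [25, 10, 3, 24, 19, 2, 15]

Pointers start at i = 1, j = 6.
i ends at 7, j ends at 6: the pointers have crossed (j < i), so scanning stops.

Swap pivot arr[0] with arr[6] to place pivot at position 6: [15, 10, 3, 24, 19, 2, 25]
Pivot position: 6

After partitioning with pivot 25, the array becomes [15, 10, 3, 24, 19, 2, 25]. The pivot is placed at index 6. All elements to the left of the pivot are <= 25, and all elements to the right are > 25.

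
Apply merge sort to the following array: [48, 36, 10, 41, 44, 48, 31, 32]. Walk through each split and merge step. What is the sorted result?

Merge sort trace:

Split: [48, 36, 10, 41, 44, 48, 31, 32] -> [48, 36, 10, 41] and [44, 48, 31, 32]
  Split: [48, 36, 10, 41] -> [48, 36] and [10, 41]
    Split: [48, 36] -> [48] and [36]
    Merge: [48] + [36] -> [36, 48]
    Split: [10, 41] -> [10] and [41]
    Merge: [10] + [41] -> [10, 41]
  Merge: [36, 48] + [10, 41] -> [10, 36, 41, 48]
  Split: [44, 48, 31, 32] -> [44, 48] and [31, 32]
    Split: [44, 48] -> [44] and [48]
    Merge: [44] + [48] -> [44, 48]
    Split: [31, 32] -> [31] and [32]
    Merge: [31] + [32] -> [31, 32]
  Merge: [44, 48] + [31, 32] -> [31, 32, 44, 48]
Merge: [10, 36, 41, 48] + [31, 32, 44, 48] -> [10, 31, 32, 36, 41, 44, 48, 48]

Final sorted array: [10, 31, 32, 36, 41, 44, 48, 48]

The merge sort proceeds by recursively splitting the array and merging sorted halves.
After all merges, the sorted array is [10, 31, 32, 36, 41, 44, 48, 48].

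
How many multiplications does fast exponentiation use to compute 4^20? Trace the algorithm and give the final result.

Computing 4^20 by squaring (build up from 4^1; each line after the first costs one multiplication):

4^1 = 4
4^2 = (4^1)^2 = 4^2 = 16
4^4 = (4^2)^2 = 16^2 = 256
4^5 = 4 * 4^4 = 4 * 256 = 1024
4^10 = (4^5)^2 = 1024^2 = 1048576
4^20 = (4^10)^2 = 1048576^2 = 1099511627776

Result: 1099511627776
Multiplications needed: 5 (5 lines after 4^1)

4^20 = 1099511627776. Using exponentiation by squaring, this requires 5 multiplications. The key idea: if the exponent is even, square the half-power; if odd, multiply by the base once.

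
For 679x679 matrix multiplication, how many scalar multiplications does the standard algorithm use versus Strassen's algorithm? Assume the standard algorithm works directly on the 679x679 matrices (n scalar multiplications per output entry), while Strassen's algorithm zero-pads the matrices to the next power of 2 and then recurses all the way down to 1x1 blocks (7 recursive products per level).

Matrix multiplication for 679x679 matrices:

Strassen's algorithm requires power-of-2 dimensions. Pad 679x679 to 1024x1024 (next power of 2).

Standard algorithm: 679^3 = 313046839 multiplications
Strassen's algorithm: 7^(log2(1024)) = 7^10 = 282475249 multiplications
Savings: 313046839 - 282475249 = 30571590 multiplications

Standard: 313046839 multiplications (679^3). Strassen: 282475249 multiplications (7^10, after padding to 1024x1024). Strassen reduces 8 recursive multiplications to 7 at each level.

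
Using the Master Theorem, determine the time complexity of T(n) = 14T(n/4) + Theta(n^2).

Master Theorem for T(n) = 14T(n/4) + O(n^2):

a = 14, b = 4, c = 2
log_b(a) = log_4(14) = 1.9037

Case 3: c = 2 > log_4(14) = 1.9037
T(n) = O(n^2) = O(n^2)

For T(n) = 14T(n/4) + O(n^2): log_4(14) = 1.9037. This is Case 3 of the Master Theorem (c > log_b(a), work dominated by root), giving O(n^2).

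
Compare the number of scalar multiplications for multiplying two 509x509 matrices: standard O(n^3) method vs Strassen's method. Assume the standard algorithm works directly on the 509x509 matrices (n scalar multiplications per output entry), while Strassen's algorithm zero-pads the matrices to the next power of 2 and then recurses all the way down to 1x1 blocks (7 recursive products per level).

Matrix multiplication for 509x509 matrices:

Strassen's algorithm requires power-of-2 dimensions. Pad 509x509 to 512x512 (next power of 2).

Standard algorithm: 509^3 = 131872229 multiplications
Strassen's algorithm: 7^(log2(512)) = 7^9 = 40353607 multiplications
Savings: 131872229 - 40353607 = 91518622 multiplications

Standard: 131872229 multiplications (509^3). Strassen: 40353607 multiplications (7^9, after padding to 512x512). Strassen reduces 8 recursive multiplications to 7 at each level.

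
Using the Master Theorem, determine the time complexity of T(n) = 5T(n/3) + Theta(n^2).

Master Theorem for T(n) = 5T(n/3) + O(n^2):

a = 5, b = 3, c = 2
log_b(a) = log_3(5) = 1.4650

Case 3: c = 2 > log_3(5) = 1.4650
T(n) = O(n^2) = O(n^2)

For T(n) = 5T(n/3) + O(n^2): log_3(5) = 1.4650. This is Case 3 of the Master Theorem (c > log_b(a), work dominated by root), giving O(n^2).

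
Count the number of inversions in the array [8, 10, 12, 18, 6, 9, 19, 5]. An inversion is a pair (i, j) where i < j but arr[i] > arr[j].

Finding inversions in [8, 10, 12, 18, 6, 9, 19, 5]:

(0, 4): arr[0]=8 > arr[4]=6
(0, 7): arr[0]=8 > arr[7]=5
(1, 4): arr[1]=10 > arr[4]=6
(1, 5): arr[1]=10 > arr[5]=9
(1, 7): arr[1]=10 > arr[7]=5
(2, 4): arr[2]=12 > arr[4]=6
(2, 5): arr[2]=12 > arr[5]=9
(2, 7): arr[2]=12 > arr[7]=5
(3, 4): arr[3]=18 > arr[4]=6
(3, 5): arr[3]=18 > arr[5]=9
(3, 7): arr[3]=18 > arr[7]=5
(4, 7): arr[4]=6 > arr[7]=5
(5, 7): arr[5]=9 > arr[7]=5
(6, 7): arr[6]=19 > arr[7]=5

Total inversions: 14

The array has 14 inversion(s): (0,4), (0,7), (1,4), (1,5), (1,7), (2,4), (2,5), (2,7), (3,4), (3,5), (3,7), (4,7), (5,7), (6,7). Each pair (i,j) satisfies i < j and arr[i] > arr[j].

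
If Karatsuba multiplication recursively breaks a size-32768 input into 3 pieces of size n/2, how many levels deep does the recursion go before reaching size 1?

For divide and conquer with division factor 2:

Problem sizes at each level:
Level 0: 32768
Level 1: 16384
Level 2: 8192
Level 3: 4096
Level 4: 2048
Level 5: 1024
Level 6: 512
Level 7: 256
Level 8: 128
Level 9: 64
Level 10: 32
Level 11: 16
Level 12: 8
Level 13: 4
Level 14: 2
Level 15: 1

The root is level 0 and the size-1 base case is level 15 (the tree spans levels 0 through 15, i.e. 16 levels counting the root), so the depth is the number of divisions: log_2(32768) = 15

The recursion tree depth is log_2(32768) = 15. At each level, the problem size is divided by 2, so it takes 15 divisions to reduce to a base case of size 1. The algorithm makes 3 recursive calls at each level.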